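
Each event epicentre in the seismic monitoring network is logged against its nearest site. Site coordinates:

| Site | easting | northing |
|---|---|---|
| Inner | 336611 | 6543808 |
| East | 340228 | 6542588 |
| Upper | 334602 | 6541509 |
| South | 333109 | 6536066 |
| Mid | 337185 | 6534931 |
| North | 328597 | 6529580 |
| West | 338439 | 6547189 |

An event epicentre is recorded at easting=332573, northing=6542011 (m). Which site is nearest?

Upper

Squared distances to each site:
Inner: 19534653.000; East: 58931954.000; Upper: 4368845.000; South: 35630321.000; Mid: 71396944.000; North: 170338337.000; West: 61221640.000.
Minimum at Upper.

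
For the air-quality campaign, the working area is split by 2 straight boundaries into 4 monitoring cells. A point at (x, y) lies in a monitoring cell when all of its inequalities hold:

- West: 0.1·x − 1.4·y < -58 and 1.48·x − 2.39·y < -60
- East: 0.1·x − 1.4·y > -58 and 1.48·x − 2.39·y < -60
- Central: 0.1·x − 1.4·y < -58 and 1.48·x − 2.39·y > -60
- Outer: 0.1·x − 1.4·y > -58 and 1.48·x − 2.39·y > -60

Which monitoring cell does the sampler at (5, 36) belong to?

0.1·5 − 1.4·36 = -49.900, which is > -58
1.48·5 − 2.39·36 = -78.640, which is < -60
This sign pattern matches East.

East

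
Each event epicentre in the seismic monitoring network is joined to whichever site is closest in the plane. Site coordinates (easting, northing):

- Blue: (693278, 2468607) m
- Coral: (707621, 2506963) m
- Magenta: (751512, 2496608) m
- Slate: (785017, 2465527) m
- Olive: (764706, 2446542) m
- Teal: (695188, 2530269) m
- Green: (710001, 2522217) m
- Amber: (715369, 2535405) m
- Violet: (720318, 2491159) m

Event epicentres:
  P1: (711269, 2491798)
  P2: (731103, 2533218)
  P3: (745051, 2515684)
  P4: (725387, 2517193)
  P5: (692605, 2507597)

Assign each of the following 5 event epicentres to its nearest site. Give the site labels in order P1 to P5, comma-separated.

Violet, Amber, Magenta, Green, Coral

P1 → Violet (d²=82292722.00)
P2 → Amber (d²=252341725.00)
P3 → Magenta (d²=405638297.00)
P4 → Green (d²=261969572.00)
P5 → Coral (d²=225882212.00)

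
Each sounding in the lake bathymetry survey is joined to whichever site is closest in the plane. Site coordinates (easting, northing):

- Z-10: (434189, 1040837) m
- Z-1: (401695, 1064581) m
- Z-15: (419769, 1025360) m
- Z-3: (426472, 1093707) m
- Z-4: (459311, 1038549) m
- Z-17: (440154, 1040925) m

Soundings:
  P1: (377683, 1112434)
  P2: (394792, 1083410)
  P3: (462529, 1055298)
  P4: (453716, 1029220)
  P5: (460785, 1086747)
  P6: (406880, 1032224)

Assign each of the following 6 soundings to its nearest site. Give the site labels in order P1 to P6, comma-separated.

Z-3, Z-1, Z-4, Z-4, Z-3, Z-15

P1 → Z-3 (d²=2731067050.00)
P2 → Z-1 (d²=402182650.00)
P3 → Z-4 (d²=290884525.00)
P4 → Z-4 (d²=118334266.00)
P5 → Z-3 (d²=1225823569.00)
P6 → Z-15 (d²=213240817.00)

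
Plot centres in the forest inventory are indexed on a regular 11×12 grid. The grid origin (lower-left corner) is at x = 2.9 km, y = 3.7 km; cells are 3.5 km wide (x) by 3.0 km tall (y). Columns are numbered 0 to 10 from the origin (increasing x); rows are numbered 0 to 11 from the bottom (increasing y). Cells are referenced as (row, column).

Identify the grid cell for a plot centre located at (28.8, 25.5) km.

Column index: ⌊(28.8 − 2.9) / 3.5⌋ = ⌊7.400⌋ = 7
Row offset from origin: ⌊(25.5 − 3.7) / 3.0⌋ = ⌊7.267⌋ = 7 → row 7

(7, 7)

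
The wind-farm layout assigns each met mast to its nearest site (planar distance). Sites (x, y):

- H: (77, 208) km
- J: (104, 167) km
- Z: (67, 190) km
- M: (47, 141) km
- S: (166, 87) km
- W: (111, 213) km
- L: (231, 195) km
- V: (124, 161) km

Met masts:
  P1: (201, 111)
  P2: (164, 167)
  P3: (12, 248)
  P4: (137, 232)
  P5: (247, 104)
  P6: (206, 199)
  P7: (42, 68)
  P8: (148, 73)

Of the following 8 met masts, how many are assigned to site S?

3

P1 → S
P2 → V
P3 → H
P4 → W
P5 → S
P6 → L
P7 → M
P8 → S
3 of the 8 go to S.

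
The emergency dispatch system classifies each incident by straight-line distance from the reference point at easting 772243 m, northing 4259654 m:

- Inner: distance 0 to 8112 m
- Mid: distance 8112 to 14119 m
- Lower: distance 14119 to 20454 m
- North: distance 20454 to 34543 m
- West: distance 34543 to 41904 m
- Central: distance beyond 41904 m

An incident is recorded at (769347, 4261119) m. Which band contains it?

Inner

Distance = √((769347−772243)² + (4261119−4259654)²) = √(8386816.000 + 2146225.000) = 3245.465 m.
0 ≤ 3245.465 < 8112 → Inner.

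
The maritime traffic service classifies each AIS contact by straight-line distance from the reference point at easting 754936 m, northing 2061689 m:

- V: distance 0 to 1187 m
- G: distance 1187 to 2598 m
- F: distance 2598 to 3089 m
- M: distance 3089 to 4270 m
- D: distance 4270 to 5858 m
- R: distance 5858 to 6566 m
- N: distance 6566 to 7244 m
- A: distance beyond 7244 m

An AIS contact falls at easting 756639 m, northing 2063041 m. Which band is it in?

G

Distance = √((756639−754936)² + (2063041−2061689)²) = √(2900209.000 + 1827904.000) = 2174.422 m.
1187 ≤ 2174.422 < 2598 → G.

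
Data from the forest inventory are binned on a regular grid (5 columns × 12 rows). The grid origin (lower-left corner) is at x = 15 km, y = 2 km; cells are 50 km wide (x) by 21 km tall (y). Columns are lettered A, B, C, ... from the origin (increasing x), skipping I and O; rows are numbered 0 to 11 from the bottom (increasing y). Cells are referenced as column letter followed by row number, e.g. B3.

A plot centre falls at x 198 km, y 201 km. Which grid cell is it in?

D9

Column index: ⌊(198 − 15) / 50⌋ = ⌊3.660⌋ = 3 → column D
Row offset from origin: ⌊(201 − 2) / 21⌋ = ⌊9.476⌋ = 9 → row 9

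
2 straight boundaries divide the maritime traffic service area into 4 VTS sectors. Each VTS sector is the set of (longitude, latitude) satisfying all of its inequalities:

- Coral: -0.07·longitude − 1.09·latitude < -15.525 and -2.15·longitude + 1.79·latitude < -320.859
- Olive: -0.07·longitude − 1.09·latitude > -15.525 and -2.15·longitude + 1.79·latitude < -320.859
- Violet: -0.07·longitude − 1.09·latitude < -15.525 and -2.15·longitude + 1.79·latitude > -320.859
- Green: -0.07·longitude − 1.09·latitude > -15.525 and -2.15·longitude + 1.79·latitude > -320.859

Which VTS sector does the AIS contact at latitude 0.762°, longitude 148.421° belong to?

-0.07·148.421 − 1.09·0.762 = -11.220, which is > -15.525
-2.15·148.421 + 1.79·0.762 = -317.741, which is > -320.859
This sign pattern matches Green.

Green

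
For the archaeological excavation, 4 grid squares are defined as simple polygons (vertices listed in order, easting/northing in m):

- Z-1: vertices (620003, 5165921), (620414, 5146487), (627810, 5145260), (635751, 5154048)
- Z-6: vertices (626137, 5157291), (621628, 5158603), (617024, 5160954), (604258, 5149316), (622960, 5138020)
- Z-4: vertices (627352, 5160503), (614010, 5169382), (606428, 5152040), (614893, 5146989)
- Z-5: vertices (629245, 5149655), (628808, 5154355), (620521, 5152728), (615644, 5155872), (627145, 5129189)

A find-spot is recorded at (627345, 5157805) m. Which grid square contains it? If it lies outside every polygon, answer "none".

Cast a ray rightward from (627345, 5157805). For each polygon, the edges (by vertex number in listed order) whose endpoints lie on opposite sides of northing = 5157805, where each meets that height, and whether that is right or left of the point:
Z-1: 1–2 at easting≈620174.6 (left), 4–1 at easting≈630767.8 (right) → 1 crossing.
Z-6: 1–2 at easting≈624370.5 (left), 3–4 at easting≈613569.8 (left) → 0 crossings.
Z-4: 2–3 at easting≈608948.5 (left), 4–1 at easting≈624864.6 (left) → 0 crossings.
Z-5: no edge straddles that height → 0 crossings.
Only Z-1 has an odd count, so the point is inside Z-1.

Z-1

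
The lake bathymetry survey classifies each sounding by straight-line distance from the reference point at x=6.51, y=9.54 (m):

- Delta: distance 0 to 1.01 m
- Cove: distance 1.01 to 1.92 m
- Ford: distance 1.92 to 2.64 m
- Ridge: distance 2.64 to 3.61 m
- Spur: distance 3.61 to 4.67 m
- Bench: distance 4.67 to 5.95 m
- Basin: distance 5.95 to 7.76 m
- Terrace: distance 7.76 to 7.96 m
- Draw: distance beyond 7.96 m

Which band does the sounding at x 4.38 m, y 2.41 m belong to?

Distance = √((4.38−6.51)² + (2.41−9.54)²) = √(4.537 + 50.837) = 7.441 m.
5.95 ≤ 7.441 < 7.76 → Basin.

Basin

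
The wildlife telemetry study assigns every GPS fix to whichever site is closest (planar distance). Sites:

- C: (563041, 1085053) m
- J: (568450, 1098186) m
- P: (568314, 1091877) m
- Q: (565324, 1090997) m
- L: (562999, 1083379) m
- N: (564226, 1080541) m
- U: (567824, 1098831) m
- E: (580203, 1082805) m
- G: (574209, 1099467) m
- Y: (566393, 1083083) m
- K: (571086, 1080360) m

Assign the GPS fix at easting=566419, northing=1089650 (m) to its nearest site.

Q

Squared distances to each site:
C: 32543293.000; J: 76988257.000; P: 8550554.000; Q: 3013434.000; L: 51021841.000; N: 87783130.000; U: 86264786.000; E: 236852681.000; G: 157057589.000; Y: 43126165.000; K: 108084989.000.
Minimum at Q.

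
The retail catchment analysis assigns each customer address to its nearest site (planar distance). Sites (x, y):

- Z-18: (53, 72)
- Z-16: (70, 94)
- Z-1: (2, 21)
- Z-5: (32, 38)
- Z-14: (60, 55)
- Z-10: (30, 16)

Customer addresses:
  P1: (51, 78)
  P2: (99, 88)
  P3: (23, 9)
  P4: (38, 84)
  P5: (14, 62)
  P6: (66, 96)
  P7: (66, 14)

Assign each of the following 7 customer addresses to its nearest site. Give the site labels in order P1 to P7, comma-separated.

P1 → Z-18 (d²=40.00)
P2 → Z-16 (d²=877.00)
P3 → Z-10 (d²=98.00)
P4 → Z-18 (d²=369.00)
P5 → Z-5 (d²=900.00)
P6 → Z-16 (d²=20.00)
P7 → Z-10 (d²=1300.00)

Z-18, Z-16, Z-10, Z-18, Z-5, Z-16, Z-10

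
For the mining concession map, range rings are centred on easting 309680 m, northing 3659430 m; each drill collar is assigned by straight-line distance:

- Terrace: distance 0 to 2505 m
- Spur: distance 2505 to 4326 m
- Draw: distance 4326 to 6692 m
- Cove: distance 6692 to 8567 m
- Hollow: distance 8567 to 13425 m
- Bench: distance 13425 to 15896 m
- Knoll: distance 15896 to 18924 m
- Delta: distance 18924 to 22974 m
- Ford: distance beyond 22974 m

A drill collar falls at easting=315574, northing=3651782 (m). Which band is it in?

Hollow

Distance = √((315574−309680)² + (3651782−3659430)²) = √(34739236.000 + 58491904.000) = 9655.627 m.
8567 ≤ 9655.627 < 13425 → Hollow.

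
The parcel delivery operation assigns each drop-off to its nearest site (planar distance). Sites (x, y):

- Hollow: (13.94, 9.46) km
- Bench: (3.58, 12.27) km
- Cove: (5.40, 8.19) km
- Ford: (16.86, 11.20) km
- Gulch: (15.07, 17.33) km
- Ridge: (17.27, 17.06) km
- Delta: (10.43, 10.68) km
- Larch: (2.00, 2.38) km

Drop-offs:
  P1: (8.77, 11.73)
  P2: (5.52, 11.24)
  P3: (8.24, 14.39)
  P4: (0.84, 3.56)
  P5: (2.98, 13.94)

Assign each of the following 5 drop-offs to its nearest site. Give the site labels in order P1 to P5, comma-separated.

Delta, Bench, Delta, Larch, Bench

P1 → Delta (d²=3.86)
P2 → Bench (d²=4.82)
P3 → Delta (d²=18.56)
P4 → Larch (d²=2.74)
P5 → Bench (d²=3.15)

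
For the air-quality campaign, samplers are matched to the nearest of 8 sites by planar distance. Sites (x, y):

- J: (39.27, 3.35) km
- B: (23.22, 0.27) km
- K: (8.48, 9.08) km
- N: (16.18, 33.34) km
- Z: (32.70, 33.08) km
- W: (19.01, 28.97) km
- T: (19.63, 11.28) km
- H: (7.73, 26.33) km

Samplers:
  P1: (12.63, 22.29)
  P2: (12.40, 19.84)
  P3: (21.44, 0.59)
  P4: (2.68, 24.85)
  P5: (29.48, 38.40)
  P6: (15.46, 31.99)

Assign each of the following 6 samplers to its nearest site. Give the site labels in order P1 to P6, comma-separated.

H, H, B, H, Z, N

P1 → H (d²=40.33)
P2 → H (d²=63.93)
P3 → B (d²=3.27)
P4 → H (d²=27.69)
P5 → Z (d²=38.67)
P6 → N (d²=2.34)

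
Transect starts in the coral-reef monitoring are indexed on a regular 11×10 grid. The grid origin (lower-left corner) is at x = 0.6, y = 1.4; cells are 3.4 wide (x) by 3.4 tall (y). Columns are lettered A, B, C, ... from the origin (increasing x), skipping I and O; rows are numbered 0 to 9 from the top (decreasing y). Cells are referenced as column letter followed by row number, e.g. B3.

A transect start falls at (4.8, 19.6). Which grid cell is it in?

B4

Column index: ⌊(4.8 − 0.6) / 3.4⌋ = ⌊1.235⌋ = 1 → column B
Row offset from origin: ⌊(19.6 − 1.4) / 3.4⌋ = ⌊5.353⌋ = 5 → row 4 (counted from top)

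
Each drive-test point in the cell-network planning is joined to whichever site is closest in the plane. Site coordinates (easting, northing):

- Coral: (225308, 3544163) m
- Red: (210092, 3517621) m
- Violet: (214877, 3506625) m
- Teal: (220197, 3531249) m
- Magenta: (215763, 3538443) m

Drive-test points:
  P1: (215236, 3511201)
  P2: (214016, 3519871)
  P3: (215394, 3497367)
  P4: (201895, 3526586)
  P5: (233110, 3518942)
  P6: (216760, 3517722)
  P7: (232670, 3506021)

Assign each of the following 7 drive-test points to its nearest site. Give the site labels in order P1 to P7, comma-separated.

P1 → Violet (d²=21068657.00)
P2 → Red (d²=20460276.00)
P3 → Violet (d²=85977853.00)
P4 → Red (d²=147562034.00)
P5 → Teal (d²=318207818.00)
P6 → Red (d²=44472425.00)
P7 → Violet (d²=316955665.00)

Violet, Red, Violet, Red, Teal, Red, Violet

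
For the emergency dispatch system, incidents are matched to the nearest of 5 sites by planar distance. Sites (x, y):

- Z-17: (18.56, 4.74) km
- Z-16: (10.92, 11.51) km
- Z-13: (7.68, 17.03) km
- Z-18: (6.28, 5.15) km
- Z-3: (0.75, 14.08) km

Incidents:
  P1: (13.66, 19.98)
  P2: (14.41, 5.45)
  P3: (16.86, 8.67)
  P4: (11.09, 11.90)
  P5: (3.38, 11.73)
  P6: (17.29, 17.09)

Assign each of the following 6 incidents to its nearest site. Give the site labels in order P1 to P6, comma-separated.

Z-13, Z-17, Z-17, Z-16, Z-3, Z-16

P1 → Z-13 (d²=44.46)
P2 → Z-17 (d²=17.73)
P3 → Z-17 (d²=18.33)
P4 → Z-16 (d²=0.18)
P5 → Z-3 (d²=12.44)
P6 → Z-16 (d²=71.71)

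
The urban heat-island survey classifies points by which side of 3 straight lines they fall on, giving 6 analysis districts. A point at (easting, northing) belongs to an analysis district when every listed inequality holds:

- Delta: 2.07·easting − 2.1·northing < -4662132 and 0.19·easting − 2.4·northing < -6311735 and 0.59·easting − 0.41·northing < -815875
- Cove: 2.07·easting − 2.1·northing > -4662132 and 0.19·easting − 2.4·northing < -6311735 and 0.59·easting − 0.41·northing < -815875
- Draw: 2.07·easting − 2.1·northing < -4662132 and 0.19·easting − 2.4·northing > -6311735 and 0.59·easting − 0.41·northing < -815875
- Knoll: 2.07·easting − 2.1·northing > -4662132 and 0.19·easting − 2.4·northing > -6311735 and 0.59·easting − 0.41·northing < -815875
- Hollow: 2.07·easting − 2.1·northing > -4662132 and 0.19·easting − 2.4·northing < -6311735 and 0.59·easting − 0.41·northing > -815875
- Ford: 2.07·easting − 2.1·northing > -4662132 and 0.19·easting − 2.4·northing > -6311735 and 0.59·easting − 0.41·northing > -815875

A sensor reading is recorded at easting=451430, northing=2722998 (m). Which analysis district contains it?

2.07·451430 − 2.1·2722998 = -4783835.700, which is < -4662132
0.19·451430 − 2.4·2722998 = -6449423.500, which is < -6311735
0.59·451430 − 0.41·2722998 = -850085.480, which is < -815875
This sign pattern matches Delta.

Delta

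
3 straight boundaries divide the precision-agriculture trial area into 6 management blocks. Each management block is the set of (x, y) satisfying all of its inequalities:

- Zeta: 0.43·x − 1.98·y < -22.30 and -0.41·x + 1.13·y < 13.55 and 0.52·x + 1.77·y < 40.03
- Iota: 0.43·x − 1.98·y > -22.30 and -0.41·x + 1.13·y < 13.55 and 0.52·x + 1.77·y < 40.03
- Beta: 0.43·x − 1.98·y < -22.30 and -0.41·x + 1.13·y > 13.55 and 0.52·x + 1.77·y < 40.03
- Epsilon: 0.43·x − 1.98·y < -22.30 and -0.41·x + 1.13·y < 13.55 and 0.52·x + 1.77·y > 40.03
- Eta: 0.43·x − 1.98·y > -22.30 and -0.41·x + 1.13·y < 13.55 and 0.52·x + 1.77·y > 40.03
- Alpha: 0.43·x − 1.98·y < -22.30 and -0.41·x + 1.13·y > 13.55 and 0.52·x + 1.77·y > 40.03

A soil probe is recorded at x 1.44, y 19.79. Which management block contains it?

Beta

0.43·1.44 − 1.98·19.79 = -38.565, which is < -22.30
-0.41·1.44 + 1.13·19.79 = 21.772, which is > 13.55
0.52·1.44 + 1.77·19.79 = 35.777, which is < 40.03
This sign pattern matches Beta.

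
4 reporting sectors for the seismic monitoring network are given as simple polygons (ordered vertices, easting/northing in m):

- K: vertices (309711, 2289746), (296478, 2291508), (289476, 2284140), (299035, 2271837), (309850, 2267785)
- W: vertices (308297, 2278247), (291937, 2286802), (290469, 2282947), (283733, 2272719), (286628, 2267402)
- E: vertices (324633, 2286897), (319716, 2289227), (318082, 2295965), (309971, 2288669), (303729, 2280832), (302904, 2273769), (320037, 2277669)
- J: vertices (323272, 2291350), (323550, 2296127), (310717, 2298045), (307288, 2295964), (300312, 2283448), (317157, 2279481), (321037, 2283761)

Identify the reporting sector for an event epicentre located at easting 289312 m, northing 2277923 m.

W

Cast a ray rightward from (289312, 2277923). For each polygon, the edges (by vertex number in listed order) whose endpoints lie on opposite sides of northing = 2277923, where each meets that height, and whether that is right or left of the point:
K: 3–4 at easting≈294306.4 (right), 5–1 at easting≈309785.8 (right) → 2 crossings.
W: 3–4 at easting≈287160.3 (left), 5–1 at easting≈307649.6 (right) → 1 crossing.
E: 5–6 at easting≈303389.2 (right), 7–1 at easting≈320163.5 (right) → 2 crossings.
J: no edge straddles that height → 0 crossings.
Only W has an odd count, so the point is inside W.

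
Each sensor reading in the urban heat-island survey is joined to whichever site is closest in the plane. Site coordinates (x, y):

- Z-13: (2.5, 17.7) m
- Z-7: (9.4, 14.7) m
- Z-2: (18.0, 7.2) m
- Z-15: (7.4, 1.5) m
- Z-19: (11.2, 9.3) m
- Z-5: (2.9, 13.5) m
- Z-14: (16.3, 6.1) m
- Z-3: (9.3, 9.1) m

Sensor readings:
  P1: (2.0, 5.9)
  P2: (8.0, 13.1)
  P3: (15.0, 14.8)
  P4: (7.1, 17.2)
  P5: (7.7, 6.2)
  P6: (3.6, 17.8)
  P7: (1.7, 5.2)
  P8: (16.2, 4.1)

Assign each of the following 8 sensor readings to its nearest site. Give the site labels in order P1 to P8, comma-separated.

Z-15, Z-7, Z-7, Z-7, Z-3, Z-13, Z-15, Z-14

P1 → Z-15 (d²=48.52)
P2 → Z-7 (d²=4.52)
P3 → Z-7 (d²=31.37)
P4 → Z-7 (d²=11.54)
P5 → Z-3 (d²=10.97)
P6 → Z-13 (d²=1.22)
P7 → Z-15 (d²=46.18)
P8 → Z-14 (d²=4.01)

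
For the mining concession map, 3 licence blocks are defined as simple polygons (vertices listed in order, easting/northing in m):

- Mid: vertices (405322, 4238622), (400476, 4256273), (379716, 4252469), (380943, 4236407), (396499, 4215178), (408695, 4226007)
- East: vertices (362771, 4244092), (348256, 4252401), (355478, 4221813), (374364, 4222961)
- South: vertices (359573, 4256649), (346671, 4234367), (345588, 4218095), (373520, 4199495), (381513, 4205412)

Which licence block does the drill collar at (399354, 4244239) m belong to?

Mid

Cast a ray rightward from (399354, 4244239). For each polygon, the edges (by vertex number in listed order) whose endpoints lie on opposite sides of northing = 4244239, where each meets that height, and whether that is right or left of the point:
Mid: 1–2 at easting≈403779.9 (right), 3–4 at easting≈380344.7 (left) → 1 crossing.
East: 1–2 at easting≈362514.2 (left), 2–3 at easting≈350183.1 (left) → 0 crossings.
South: 1–2 at easting≈352387.2 (left), 5–1 at easting≈364887.0 (left) → 0 crossings.
Only Mid has an odd count, so the point is inside Mid.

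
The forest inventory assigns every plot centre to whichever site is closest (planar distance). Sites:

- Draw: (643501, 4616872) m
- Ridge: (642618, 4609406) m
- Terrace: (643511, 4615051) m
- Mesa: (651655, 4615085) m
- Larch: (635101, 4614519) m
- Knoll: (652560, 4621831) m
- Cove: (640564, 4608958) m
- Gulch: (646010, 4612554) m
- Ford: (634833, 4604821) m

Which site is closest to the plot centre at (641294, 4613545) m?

Terrace

Squared distances to each site:
Draw: 15939778.000; Ridge: 18884297.000; Terrace: 7183125.000; Mesa: 109721921.000; Larch: 39301925.000; Knoll: 195580552.000; Cove: 21573469.000; Gulch: 23222737.000; Ford: 117852697.000.
Minimum at Terrace.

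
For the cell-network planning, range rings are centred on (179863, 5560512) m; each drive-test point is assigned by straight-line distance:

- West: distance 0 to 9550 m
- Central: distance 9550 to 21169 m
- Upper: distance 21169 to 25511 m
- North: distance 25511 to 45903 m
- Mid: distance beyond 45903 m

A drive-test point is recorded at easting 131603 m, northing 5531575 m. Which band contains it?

Mid

Distance = √((131603−179863)² + (5531575−5560512)²) = √(2329027600.000 + 837349969.000) = 56270.575 m.
45903 ≤ 56270.575 < ∞ → Mid.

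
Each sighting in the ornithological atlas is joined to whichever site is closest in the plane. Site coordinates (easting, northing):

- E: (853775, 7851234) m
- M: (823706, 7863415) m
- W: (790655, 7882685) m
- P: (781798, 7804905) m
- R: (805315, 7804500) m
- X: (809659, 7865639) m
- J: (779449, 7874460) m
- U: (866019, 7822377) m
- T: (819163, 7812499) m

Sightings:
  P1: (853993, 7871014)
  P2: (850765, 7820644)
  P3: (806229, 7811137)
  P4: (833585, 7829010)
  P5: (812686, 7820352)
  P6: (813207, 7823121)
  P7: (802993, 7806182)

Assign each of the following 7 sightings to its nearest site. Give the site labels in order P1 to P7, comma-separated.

E, U, R, T, T, T, R

P1 → E (d²=391295924.00)
P2 → U (d²=235687805.00)
P3 → R (d²=44885165.00)
P4 → T (d²=480607205.00)
P5 → T (d²=103621138.00)
P6 → T (d²=148300820.00)
P7 → R (d²=8220808.00)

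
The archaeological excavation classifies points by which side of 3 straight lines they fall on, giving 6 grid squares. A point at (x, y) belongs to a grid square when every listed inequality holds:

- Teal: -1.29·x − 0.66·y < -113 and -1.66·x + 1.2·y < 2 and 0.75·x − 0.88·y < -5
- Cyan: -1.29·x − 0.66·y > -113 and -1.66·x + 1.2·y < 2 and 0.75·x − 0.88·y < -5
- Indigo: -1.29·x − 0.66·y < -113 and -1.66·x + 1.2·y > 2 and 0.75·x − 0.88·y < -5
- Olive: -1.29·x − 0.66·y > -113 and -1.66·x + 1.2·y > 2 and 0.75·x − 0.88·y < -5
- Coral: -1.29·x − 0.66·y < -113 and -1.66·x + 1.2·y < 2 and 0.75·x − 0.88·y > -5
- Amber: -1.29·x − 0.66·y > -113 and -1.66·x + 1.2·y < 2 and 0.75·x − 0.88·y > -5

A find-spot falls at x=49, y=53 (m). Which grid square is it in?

-1.29·49 − 0.66·53 = -98.190, which is > -113
-1.66·49 + 1.2·53 = -17.740, which is < 2
0.75·49 − 0.88·53 = -9.890, which is < -5
This sign pattern matches Cyan.

Cyan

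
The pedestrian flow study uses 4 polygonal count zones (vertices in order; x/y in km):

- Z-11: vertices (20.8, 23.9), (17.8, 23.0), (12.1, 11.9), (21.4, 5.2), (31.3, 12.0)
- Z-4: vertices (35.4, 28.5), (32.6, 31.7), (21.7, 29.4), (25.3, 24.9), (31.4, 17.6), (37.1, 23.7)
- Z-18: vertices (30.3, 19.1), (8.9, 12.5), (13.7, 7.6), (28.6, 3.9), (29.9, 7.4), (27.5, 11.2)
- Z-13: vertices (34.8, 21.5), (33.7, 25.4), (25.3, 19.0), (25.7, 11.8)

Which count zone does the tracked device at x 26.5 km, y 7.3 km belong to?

Z-18

Cast a ray rightward from (26.5, 7.3). For each polygon, the edges (by vertex number in listed order) whose endpoints lie on opposite sides of y = 7.3, where each meets that height, and whether that is right or left of the point:
Z-11: 3–4 at x≈18.49 (left), 4–5 at x≈24.46 (left) → 0 crossings.
Z-4: no edge straddles that height → 0 crossings.
Z-18: 3–4 at x≈14.91 (left), 4–5 at x≈29.86 (right) → 1 crossing.
Z-13: no edge straddles that height → 0 crossings.
Only Z-18 has an odd count, so the point is inside Z-18.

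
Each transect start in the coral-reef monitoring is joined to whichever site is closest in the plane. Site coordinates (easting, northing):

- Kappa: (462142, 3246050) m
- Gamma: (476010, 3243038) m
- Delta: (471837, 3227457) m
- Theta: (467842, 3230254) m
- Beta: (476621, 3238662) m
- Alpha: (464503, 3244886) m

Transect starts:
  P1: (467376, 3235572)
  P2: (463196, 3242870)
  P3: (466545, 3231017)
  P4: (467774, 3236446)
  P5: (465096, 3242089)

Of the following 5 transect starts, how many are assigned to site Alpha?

P1 → Theta
P2 → Alpha
P3 → Theta
P4 → Theta
P5 → Alpha
2 of the 5 go to Alpha.

2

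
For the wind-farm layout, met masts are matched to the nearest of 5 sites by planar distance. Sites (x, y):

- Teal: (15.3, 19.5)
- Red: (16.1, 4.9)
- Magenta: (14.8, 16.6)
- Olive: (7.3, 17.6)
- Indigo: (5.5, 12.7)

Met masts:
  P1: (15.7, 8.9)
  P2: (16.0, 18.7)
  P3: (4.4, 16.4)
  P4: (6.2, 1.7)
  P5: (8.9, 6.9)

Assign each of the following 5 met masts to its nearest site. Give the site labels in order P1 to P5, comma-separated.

Red, Teal, Olive, Red, Indigo

P1 → Red (d²=16.16)
P2 → Teal (d²=1.13)
P3 → Olive (d²=9.85)
P4 → Red (d²=108.25)
P5 → Indigo (d²=45.20)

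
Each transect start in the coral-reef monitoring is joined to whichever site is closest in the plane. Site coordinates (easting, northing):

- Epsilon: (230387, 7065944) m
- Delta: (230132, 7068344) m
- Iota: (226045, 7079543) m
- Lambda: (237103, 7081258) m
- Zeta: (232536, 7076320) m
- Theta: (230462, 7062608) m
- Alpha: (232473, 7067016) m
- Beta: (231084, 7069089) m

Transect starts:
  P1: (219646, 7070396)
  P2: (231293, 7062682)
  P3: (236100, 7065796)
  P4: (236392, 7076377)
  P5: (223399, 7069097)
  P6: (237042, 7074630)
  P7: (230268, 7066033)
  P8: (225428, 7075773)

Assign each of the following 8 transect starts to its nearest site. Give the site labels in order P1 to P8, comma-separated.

Delta, Theta, Alpha, Zeta, Delta, Zeta, Epsilon, Iota

P1 → Delta (d²=114166900.00)
P2 → Theta (d²=696037.00)
P3 → Alpha (d²=14643529.00)
P4 → Zeta (d²=14871985.00)
P5 → Delta (d²=45900298.00)
P6 → Zeta (d²=23160136.00)
P7 → Epsilon (d²=22082.00)
P8 → Iota (d²=14593589.00)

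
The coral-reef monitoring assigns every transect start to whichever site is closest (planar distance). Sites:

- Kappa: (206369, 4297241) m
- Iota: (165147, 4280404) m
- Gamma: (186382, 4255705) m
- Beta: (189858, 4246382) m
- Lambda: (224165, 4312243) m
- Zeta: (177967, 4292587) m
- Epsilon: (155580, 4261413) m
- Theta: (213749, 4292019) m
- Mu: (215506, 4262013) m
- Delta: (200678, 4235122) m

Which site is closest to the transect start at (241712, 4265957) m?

Squared distances to each site:
Kappa: 2227816305.000; Iota: 6070915034.000; Gamma: 3166512404.000; Beta: 3072017941.000; Lambda: 2450291005.000; Zeta: 4772581925.000; Epsilon: 7439369360.000; Theta: 1461157213.000; Mu: 702309572.000; Delta: 2634586381.000.
Minimum at Mu.

Mu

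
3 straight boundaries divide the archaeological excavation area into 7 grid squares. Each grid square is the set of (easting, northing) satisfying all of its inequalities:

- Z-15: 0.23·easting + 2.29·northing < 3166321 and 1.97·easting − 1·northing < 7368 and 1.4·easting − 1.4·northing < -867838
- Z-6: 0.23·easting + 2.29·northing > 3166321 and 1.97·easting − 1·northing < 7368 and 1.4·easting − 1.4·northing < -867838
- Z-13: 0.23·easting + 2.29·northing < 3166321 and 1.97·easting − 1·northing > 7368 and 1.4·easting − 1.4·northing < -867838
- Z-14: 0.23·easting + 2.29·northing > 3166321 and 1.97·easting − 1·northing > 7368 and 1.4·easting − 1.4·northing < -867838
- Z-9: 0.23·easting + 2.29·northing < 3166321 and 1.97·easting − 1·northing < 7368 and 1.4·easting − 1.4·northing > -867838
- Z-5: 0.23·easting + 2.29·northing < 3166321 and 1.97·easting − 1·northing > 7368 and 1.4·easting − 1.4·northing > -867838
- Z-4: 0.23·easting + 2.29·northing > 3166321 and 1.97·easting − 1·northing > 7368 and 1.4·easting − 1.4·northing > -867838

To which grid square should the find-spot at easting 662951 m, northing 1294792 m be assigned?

Z-13

0.23·662951 + 2.29·1294792 = 3117552.410, which is < 3166321
1.97·662951 − 1·1294792 = 11221.470, which is > 7368
1.4·662951 − 1.4·1294792 = -884577.400, which is < -867838
This sign pattern matches Z-13.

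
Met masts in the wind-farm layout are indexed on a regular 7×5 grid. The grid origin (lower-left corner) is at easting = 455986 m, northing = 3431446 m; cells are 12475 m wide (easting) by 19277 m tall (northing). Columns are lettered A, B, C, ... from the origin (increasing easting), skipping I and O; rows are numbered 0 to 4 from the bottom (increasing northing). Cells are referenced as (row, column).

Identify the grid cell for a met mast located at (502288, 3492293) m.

(3, D)

Column index: ⌊(502288 − 455986) / 12475⌋ = ⌊3.712⌋ = 3 → column D
Row offset from origin: ⌊(3492293 − 3431446) / 19277⌋ = ⌊3.156⌋ = 3 → row 3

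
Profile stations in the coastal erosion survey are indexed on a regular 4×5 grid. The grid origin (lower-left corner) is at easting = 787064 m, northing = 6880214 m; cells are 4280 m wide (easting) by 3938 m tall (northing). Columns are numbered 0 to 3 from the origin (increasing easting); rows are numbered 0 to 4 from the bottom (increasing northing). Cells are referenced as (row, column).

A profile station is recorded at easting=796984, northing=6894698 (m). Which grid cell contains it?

Column index: ⌊(796984 − 787064) / 4280⌋ = ⌊2.318⌋ = 2
Row offset from origin: ⌊(6894698 − 6880214) / 3938⌋ = ⌊3.678⌋ = 3 → row 3

(3, 2)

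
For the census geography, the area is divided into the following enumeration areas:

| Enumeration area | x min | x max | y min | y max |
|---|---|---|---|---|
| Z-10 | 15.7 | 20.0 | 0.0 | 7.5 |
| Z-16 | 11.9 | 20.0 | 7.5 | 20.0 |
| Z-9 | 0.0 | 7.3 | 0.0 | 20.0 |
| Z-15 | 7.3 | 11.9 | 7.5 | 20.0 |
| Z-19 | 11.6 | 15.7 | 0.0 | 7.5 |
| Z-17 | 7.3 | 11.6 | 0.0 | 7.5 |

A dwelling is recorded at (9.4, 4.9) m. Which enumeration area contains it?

Z-17

The point has x = 9.4 and y = 4.9.
Only Z-17 satisfies 7.3 ≤ x ≤ 11.6 and 0.0 ≤ y ≤ 7.5.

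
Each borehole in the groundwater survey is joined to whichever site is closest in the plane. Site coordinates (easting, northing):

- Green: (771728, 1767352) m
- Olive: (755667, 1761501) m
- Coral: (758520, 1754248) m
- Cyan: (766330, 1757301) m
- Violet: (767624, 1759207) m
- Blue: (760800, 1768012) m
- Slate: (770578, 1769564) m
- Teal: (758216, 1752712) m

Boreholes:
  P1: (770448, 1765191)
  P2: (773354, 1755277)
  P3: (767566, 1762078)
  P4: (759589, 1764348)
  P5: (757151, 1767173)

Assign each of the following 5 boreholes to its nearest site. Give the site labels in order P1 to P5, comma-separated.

P1 → Green (d²=6308321.00)
P2 → Violet (d²=48277800.00)
P3 → Violet (d²=8246005.00)
P4 → Blue (d²=14891417.00)
P5 → Blue (d²=14019122.00)

Green, Violet, Violet, Blue, Blue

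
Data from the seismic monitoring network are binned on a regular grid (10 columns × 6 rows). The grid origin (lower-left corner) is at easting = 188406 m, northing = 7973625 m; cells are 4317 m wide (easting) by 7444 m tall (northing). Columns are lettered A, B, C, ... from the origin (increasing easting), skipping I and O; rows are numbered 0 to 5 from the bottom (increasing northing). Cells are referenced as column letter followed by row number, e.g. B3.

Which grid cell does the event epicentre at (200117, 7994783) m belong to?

C2

Column index: ⌊(200117 − 188406) / 4317⌋ = ⌊2.713⌋ = 2 → column C
Row offset from origin: ⌊(7994783 − 7973625) / 7444⌋ = ⌊2.842⌋ = 2 → row 2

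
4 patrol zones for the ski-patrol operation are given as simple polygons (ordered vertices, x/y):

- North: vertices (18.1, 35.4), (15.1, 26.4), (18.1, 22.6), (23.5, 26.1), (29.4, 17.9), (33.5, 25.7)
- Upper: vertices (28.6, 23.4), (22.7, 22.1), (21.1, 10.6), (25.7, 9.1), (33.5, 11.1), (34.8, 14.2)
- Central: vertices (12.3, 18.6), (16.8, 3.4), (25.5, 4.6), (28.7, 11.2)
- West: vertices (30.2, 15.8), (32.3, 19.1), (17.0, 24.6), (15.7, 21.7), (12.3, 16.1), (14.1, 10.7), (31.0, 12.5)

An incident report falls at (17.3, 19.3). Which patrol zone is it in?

West

Cast a ray rightward from (17.3, 19.3). For each polygon, the edges (by vertex number in listed order) whose endpoints lie on opposite sides of y = 19.3, where each meets that height, and whether that is right or left of the point:
North: 4–5 at x≈28.39 (right), 5–6 at x≈30.14 (right) → 2 crossings.
Upper: 2–3 at x≈22.31 (right), 6–1 at x≈31.36 (right) → 2 crossings.
Central: no edge straddles that height → 0 crossings.
West: 2–3 at x≈31.74 (right), 4–5 at x≈14.24 (left) → 1 crossing.
Only West has an odd count, so the point is inside West.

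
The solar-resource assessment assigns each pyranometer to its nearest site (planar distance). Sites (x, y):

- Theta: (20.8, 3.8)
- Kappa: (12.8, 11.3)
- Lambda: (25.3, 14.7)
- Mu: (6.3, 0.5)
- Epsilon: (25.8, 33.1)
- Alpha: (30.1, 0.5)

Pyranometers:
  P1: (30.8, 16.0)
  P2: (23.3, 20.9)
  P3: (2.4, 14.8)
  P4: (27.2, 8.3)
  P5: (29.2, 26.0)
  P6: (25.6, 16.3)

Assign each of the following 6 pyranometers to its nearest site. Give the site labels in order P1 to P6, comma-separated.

Lambda, Lambda, Kappa, Lambda, Epsilon, Lambda

P1 → Lambda (d²=31.94)
P2 → Lambda (d²=42.44)
P3 → Kappa (d²=120.41)
P4 → Lambda (d²=44.57)
P5 → Epsilon (d²=61.97)
P6 → Lambda (d²=2.65)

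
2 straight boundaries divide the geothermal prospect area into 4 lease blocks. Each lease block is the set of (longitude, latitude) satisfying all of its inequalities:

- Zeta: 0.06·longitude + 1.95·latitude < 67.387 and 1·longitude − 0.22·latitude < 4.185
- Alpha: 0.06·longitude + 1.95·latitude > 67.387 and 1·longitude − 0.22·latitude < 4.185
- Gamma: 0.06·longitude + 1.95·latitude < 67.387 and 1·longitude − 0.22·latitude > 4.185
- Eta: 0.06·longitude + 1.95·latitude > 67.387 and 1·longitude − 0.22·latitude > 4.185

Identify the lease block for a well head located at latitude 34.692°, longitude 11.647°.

Alpha

0.06·11.647 + 1.95·34.692 = 68.348, which is > 67.387
1·11.647 − 0.22·34.692 = 4.015, which is < 4.185
This sign pattern matches Alpha.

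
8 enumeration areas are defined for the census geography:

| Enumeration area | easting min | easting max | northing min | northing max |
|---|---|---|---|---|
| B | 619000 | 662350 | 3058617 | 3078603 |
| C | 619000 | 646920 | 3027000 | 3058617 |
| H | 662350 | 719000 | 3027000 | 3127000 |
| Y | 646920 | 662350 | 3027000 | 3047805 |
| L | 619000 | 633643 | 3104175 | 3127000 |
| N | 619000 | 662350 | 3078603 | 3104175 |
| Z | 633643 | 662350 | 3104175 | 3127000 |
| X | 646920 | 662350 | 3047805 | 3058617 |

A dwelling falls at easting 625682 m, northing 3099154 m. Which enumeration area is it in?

N

The point has easting = 625682 and northing = 3099154.
Only N satisfies 619000 ≤ easting ≤ 662350 and 3078603 ≤ northing ≤ 3104175.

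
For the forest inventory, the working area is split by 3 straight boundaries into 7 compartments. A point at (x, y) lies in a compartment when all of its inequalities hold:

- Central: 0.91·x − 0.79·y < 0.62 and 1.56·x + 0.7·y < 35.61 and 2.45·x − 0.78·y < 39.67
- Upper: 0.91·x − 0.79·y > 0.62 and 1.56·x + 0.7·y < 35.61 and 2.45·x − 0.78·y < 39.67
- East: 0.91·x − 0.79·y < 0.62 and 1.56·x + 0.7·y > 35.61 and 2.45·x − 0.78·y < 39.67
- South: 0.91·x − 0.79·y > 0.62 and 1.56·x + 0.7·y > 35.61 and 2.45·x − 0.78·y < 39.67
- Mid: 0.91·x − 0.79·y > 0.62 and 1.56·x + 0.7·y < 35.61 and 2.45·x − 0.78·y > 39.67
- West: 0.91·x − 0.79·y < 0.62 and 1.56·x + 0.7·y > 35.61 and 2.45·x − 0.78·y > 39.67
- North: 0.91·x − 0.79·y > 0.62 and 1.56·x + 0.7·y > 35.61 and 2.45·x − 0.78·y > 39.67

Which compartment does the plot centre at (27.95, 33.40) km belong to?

West

0.91·27.95 − 0.79·33.40 = -0.951, which is < 0.62
1.56·27.95 + 0.7·33.40 = 66.982, which is > 35.61
2.45·27.95 − 0.78·33.40 = 42.426, which is > 39.67
This sign pattern matches West.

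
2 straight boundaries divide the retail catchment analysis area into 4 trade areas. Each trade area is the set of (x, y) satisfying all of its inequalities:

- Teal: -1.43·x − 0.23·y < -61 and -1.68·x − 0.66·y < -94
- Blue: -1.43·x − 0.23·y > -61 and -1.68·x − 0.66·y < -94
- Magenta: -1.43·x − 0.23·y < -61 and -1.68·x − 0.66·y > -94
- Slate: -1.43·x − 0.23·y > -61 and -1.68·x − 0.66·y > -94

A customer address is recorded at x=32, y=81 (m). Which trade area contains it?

-1.43·32 − 0.23·81 = -64.390, which is < -61
-1.68·32 − 0.66·81 = -107.220, which is < -94
This sign pattern matches Teal.

Teal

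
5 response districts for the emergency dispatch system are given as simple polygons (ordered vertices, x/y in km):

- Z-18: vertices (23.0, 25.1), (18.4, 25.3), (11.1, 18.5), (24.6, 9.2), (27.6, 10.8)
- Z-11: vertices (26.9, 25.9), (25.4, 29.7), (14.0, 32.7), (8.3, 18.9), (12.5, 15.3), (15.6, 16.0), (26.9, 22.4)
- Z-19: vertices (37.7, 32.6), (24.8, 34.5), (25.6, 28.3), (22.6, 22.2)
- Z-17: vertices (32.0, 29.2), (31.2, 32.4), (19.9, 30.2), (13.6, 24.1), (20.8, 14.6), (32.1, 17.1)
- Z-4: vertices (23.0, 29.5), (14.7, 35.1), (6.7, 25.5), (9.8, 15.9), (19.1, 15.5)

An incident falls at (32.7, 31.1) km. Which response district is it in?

Z-19

Cast a ray rightward from (32.7, 31.1). For each polygon, the edges (by vertex number in listed order) whose endpoints lie on opposite sides of y = 31.1, where each meets that height, and whether that is right or left of the point:
Z-18: no edge straddles that height → 0 crossings.
Z-11: 2–3 at x≈20.08 (left), 3–4 at x≈13.34 (left) → 0 crossings.
Z-19: 2–3 at x≈25.24 (left), 4–1 at x≈35.52 (right) → 1 crossing.
Z-17: 1–2 at x≈31.52 (left), 2–3 at x≈24.52 (left) → 0 crossings.
Z-4: 1–2 at x≈20.63 (left), 2–3 at x≈11.37 (left) → 0 crossings.
Only Z-19 has an odd count, so the point is inside Z-19.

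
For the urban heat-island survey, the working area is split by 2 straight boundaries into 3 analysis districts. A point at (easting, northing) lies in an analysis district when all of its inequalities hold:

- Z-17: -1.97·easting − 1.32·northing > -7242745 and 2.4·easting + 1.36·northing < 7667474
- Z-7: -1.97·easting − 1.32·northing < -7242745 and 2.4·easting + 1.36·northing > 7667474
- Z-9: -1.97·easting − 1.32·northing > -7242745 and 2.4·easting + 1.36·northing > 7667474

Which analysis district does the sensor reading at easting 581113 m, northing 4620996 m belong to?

Z-7

-1.97·581113 − 1.32·4620996 = -7244507.330, which is < -7242745
2.4·581113 + 1.36·4620996 = 7679225.760, which is > 7667474
This sign pattern matches Z-7.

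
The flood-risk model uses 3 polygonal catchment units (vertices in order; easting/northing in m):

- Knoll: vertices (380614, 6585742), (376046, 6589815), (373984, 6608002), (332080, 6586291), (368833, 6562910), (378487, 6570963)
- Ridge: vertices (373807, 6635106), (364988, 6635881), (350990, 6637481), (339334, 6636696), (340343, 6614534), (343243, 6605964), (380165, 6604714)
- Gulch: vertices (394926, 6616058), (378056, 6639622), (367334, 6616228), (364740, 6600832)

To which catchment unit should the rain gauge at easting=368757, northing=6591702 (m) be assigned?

Cast a ray rightward from (368757, 6591702). For each polygon, the edges (by vertex number in listed order) whose endpoints lie on opposite sides of northing = 6591702, where each meets that height, and whether that is right or left of the point:
Knoll: 2–3 at easting≈375832.1 (right), 3–4 at easting≈342523.7 (left) → 1 crossing.
Ridge: no edge straddles that height → 0 crossings.
Gulch: no edge straddles that height → 0 crossings.
Only Knoll has an odd count, so the point is inside Knoll.

Knoll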